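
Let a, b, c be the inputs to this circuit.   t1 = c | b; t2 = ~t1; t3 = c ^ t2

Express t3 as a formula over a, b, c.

c ^ ~(c | b)

t1 = c | b
t2 = ~t1 = ~(c | b)
t3 = c ^ t2 = c ^ ~(c | b)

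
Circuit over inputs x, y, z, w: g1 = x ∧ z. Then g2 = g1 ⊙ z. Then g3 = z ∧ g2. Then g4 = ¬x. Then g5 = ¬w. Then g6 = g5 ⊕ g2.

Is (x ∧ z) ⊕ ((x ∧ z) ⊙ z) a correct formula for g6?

No

g1 = x ∧ z
g2 = g1 ⊙ z = (x ∧ z) ⊙ z
g5 = ¬w
g6 = g5 ⊕ g2 = ¬w ⊕ ((x ∧ z) ⊙ z)
At x=0, y=0, z=0, w=0: circuit gives 0, formula gives 1.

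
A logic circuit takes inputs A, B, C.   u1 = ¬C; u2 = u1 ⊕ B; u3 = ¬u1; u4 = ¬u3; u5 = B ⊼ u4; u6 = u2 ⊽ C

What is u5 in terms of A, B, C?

u1 = ¬C
u3 = ¬u1 = ¬¬C
u4 = ¬u3 = ¬¬¬C
u5 = B ⊼ u4 = B ⊼ ¬¬¬C

B ⊼ ¬¬¬C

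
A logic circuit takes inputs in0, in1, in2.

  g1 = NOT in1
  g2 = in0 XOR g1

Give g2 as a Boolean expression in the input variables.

g1 = NOT in1
g2 = in0 XOR g1 = in0 XOR NOT in1

in0 XOR NOT in1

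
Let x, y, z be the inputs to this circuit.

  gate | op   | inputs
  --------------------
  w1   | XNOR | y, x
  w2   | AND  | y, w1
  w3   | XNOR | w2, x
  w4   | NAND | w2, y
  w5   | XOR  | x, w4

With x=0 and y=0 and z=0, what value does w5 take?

1

w1 = 0 XNOR 0 = 1
w2 = 0 AND 1 = 0
w4 = 0 NAND 0 = 1
w5 = 0 XOR 1 = 1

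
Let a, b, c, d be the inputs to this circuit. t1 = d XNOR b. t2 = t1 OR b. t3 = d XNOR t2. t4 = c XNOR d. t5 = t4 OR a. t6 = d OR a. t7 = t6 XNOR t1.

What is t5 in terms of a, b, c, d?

t4 = c XNOR d
t5 = t4 OR a = (c XNOR d) OR a

(c XNOR d) OR a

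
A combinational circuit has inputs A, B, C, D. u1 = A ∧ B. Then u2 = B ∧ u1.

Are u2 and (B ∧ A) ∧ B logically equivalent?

Yes

u1 = A ∧ B
u2 = B ∧ u1 = B ∧ (A ∧ B)
At A=0, B=0, C=0, D=0: circuit gives 0, formula gives 0.
At A=1, B=1, C=0, D=0: circuit gives 1, formula gives 1.
Agrees on all 16 inputs.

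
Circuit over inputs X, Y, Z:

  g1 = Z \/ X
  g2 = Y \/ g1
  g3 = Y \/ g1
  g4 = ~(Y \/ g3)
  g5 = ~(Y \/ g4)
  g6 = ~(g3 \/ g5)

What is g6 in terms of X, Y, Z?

~((Y \/ (Z \/ X)) \/ (~(Y \/ (~(Y \/ (Y \/ (Z \/ X)))))))

g1 = Z \/ X
g3 = Y \/ g1 = Y \/ (Z \/ X)
g4 = ~(Y \/ g3) = ~(Y \/ (Y \/ (Z \/ X)))
g5 = ~(Y \/ g4) = ~(Y \/ (~(Y \/ (Y \/ (Z \/ X)))))
g6 = ~(g3 \/ g5) = ~((Y \/ (Z \/ X)) \/ (~(Y \/ (~(Y \/ (Y \/ (Z \/ X)))))))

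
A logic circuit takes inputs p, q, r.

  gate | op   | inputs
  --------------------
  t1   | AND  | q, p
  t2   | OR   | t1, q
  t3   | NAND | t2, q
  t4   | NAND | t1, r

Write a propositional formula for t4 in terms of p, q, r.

t1 = q AND p
t4 = t1 NAND r = (q AND p) NAND r

(q AND p) NAND r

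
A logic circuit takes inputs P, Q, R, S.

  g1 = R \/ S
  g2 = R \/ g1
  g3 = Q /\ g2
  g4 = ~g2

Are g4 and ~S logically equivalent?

No

g1 = R \/ S
g2 = R \/ g1 = R \/ (R \/ S)
g4 = ~g2 = ~(R \/ (R \/ S))
At P=0, Q=0, R=1, S=0: circuit gives 0, formula gives 1.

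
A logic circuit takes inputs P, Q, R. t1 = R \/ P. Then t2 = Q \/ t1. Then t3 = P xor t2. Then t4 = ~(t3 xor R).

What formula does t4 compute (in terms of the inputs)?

t1 = R \/ P
t2 = Q \/ t1 = Q \/ (R \/ P)
t3 = P xor t2 = P xor (Q \/ (R \/ P))
t4 = ~(t3 xor R) = ~((P xor (Q \/ (R \/ P))) xor R)

~((P xor (Q \/ (R \/ P))) xor R)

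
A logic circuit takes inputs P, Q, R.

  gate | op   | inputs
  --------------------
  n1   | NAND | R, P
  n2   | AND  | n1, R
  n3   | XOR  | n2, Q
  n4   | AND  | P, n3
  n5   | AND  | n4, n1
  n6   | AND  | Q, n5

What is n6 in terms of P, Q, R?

n1 = R NAND P
n2 = n1 AND R = (R NAND P) AND R
n3 = n2 XOR Q = ((R NAND P) AND R) XOR Q
n4 = P AND n3 = P AND (((R NAND P) AND R) XOR Q)
n5 = n4 AND n1 = (P AND (((R NAND P) AND R) XOR Q)) AND (R NAND P)
n6 = Q AND n5 = Q AND ((P AND (((R NAND P) AND R) XOR Q)) AND (R NAND P))

Q AND ((P AND (((R NAND P) AND R) XOR Q)) AND (R NAND P))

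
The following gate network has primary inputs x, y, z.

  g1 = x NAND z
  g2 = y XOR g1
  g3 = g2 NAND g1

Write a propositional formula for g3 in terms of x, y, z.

(y XOR (x NAND z)) NAND (x NAND z)

g1 = x NAND z
g2 = y XOR g1 = y XOR (x NAND z)
g3 = g2 NAND g1 = (y XOR (x NAND z)) NAND (x NAND z)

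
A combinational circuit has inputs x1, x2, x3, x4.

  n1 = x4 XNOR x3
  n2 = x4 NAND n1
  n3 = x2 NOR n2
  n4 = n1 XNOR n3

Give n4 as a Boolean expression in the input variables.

n1 = x4 XNOR x3
n2 = x4 NAND n1 = x4 NAND (x4 XNOR x3)
n3 = x2 NOR n2 = x2 NOR (x4 NAND (x4 XNOR x3))
n4 = n1 XNOR n3 = (x4 XNOR x3) XNOR (x2 NOR (x4 NAND (x4 XNOR x3)))

(x4 XNOR x3) XNOR (x2 NOR (x4 NAND (x4 XNOR x3)))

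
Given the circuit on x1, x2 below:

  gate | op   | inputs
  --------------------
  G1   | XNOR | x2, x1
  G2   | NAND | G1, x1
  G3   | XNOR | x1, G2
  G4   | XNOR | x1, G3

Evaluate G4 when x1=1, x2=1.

G1 = 1 XNOR 1 = 1
G2 = 1 NAND 1 = 0
G3 = 1 XNOR 0 = 0
G4 = 1 XNOR 0 = 0

0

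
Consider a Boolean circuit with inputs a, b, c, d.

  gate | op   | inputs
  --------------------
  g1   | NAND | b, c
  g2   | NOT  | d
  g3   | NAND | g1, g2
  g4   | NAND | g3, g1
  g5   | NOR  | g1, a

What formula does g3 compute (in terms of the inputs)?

(b NAND c) NAND NOT d

g1 = b NAND c
g2 = NOT d
g3 = g1 NAND g2 = (b NAND c) NAND NOT d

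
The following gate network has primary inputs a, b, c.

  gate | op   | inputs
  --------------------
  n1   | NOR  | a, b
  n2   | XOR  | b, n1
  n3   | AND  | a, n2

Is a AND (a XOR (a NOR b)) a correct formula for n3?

n1 = a NOR b
n2 = b XOR n1 = b XOR (a NOR b)
n3 = a AND n2 = a AND (b XOR (a NOR b))
At a=1, b=0, c=0: circuit gives 0, formula gives 1.

No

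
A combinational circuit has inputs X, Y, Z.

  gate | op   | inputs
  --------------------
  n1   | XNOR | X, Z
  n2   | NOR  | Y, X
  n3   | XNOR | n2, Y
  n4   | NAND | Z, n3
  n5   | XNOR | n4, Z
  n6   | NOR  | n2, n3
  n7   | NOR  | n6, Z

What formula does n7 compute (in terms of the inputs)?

n2 = Y NOR X
n3 = n2 XNOR Y = (Y NOR X) XNOR Y
n6 = n2 NOR n3 = (Y NOR X) NOR ((Y NOR X) XNOR Y)
n7 = n6 NOR Z = ((Y NOR X) NOR ((Y NOR X) XNOR Y)) NOR Z

((Y NOR X) NOR ((Y NOR X) XNOR Y)) NOR Z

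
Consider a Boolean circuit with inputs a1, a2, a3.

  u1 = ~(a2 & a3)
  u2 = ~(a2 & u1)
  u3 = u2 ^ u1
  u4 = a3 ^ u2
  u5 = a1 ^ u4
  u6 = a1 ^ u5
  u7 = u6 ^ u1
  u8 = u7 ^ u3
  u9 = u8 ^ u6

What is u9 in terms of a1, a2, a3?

u1 = ~(a2 & a3)
u2 = ~(a2 & u1) = ~(a2 & (~(a2 & a3)))
u3 = u2 ^ u1 = (~(a2 & (~(a2 & a3)))) ^ (~(a2 & a3))
u4 = a3 ^ u2 = a3 ^ (~(a2 & (~(a2 & a3))))
u5 = a1 ^ u4 = a1 ^ (a3 ^ (~(a2 & (~(a2 & a3)))))
u6 = a1 ^ u5 = a1 ^ (a1 ^ (a3 ^ (~(a2 & (~(a2 & a3))))))
u7 = u6 ^ u1 = (a1 ^ (a1 ^ (a3 ^ (~(a2 & (~(a2 & a3))))))) ^ (~(a2 & a3))
u8 = u7 ^ u3 = ((a1 ^ (a1 ^ (a3 ^ (~(a2 & (~(a2 & a3))))))) ^ (~(a2 & a3))) ^ ((~(a2 & (~(a2 & a3)))) ^ (~(a2 & a3)))
u9 = u8 ^ u6 = (((a1 ^ (a1 ^ (a3 ^ (~(a2 & (~(a2 & a3))))))) ^ (~(a2 & a3))) ^ ((~(a2 & (~(a2 & a3)))) ^ (~(a2 & a3)))) ^ (a1 ^ (a1 ^ (a3 ^ (~(a2 & (~(a2 & a3)))))))

(((a1 ^ (a1 ^ (a3 ^ (~(a2 & (~(a2 & a3))))))) ^ (~(a2 & a3))) ^ ((~(a2 & (~(a2 & a3)))) ^ (~(a2 & a3)))) ^ (a1 ^ (a1 ^ (a3 ^ (~(a2 & (~(a2 & a3)))))))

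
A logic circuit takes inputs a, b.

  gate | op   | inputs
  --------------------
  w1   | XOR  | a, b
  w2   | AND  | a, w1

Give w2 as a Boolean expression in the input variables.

w1 = a XOR b
w2 = a AND w1 = a AND (a XOR b)

a AND (a XOR b)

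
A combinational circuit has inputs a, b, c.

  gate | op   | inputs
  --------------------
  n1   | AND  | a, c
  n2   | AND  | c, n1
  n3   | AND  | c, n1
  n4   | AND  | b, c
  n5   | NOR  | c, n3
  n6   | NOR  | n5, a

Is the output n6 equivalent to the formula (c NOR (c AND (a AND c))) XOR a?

n1 = a AND c
n3 = c AND n1 = c AND (a AND c)
n5 = c NOR n3 = c NOR (c AND (a AND c))
n6 = n5 NOR a = (c NOR (c AND (a AND c))) NOR a
At a=0, b=0, c=0: circuit gives 0, formula gives 1.

No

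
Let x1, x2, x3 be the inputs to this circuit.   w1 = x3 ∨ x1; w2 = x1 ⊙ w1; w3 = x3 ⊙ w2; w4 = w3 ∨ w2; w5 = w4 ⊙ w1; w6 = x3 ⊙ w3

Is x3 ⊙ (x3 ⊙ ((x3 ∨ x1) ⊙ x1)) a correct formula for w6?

Yes

w1 = x3 ∨ x1
w2 = x1 ⊙ w1 = x1 ⊙ (x3 ∨ x1)
w3 = x3 ⊙ w2 = x3 ⊙ (x1 ⊙ (x3 ∨ x1))
w6 = x3 ⊙ w3 = x3 ⊙ (x3 ⊙ (x1 ⊙ (x3 ∨ x1)))
At x1=0, x2=0, x3=1: circuit gives 0, formula gives 0.
At x1=0, x2=0, x3=0: circuit gives 1, formula gives 1.
Agrees on all 8 inputs.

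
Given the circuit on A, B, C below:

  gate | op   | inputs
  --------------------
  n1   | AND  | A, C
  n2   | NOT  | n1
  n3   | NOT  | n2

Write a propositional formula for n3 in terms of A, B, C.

n1 = A AND C
n2 = NOT n1 = NOT (A AND C)
n3 = NOT n2 = NOT NOT (A AND C)

NOT NOT (A AND C)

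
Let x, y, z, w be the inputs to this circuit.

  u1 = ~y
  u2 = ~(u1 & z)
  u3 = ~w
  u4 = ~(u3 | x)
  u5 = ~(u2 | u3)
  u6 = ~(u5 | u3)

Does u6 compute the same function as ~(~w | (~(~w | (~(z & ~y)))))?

u1 = ~y
u2 = ~(u1 & z) = ~(~y & z)
u3 = ~w
u5 = ~(u2 | u3) = ~((~(~y & z)) | ~w)
u6 = ~(u5 | u3) = ~((~((~(~y & z)) | ~w)) | ~w)
At x=0, y=0, z=0, w=0: circuit gives 0, formula gives 0.
At x=0, y=0, z=0, w=1: circuit gives 1, formula gives 1.
Agrees on all 16 inputs.

Yes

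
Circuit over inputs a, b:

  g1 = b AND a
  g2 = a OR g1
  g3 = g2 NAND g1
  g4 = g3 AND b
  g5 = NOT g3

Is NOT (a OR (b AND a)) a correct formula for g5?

No

g1 = b AND a
g2 = a OR g1 = a OR (b AND a)
g3 = g2 NAND g1 = (a OR (b AND a)) NAND (b AND a)
g5 = NOT g3 = NOT ((a OR (b AND a)) NAND (b AND a))
At a=0, b=0: circuit gives 0, formula gives 1.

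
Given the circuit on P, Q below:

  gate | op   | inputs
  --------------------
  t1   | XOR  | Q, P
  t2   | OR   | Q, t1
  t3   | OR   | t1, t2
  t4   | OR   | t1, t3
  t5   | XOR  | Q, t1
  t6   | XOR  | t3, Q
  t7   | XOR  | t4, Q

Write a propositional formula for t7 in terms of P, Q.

((Q XOR P) OR ((Q XOR P) OR (Q OR (Q XOR P)))) XOR Q

t1 = Q XOR P
t2 = Q OR t1 = Q OR (Q XOR P)
t3 = t1 OR t2 = (Q XOR P) OR (Q OR (Q XOR P))
t4 = t1 OR t3 = (Q XOR P) OR ((Q XOR P) OR (Q OR (Q XOR P)))
t7 = t4 XOR Q = ((Q XOR P) OR ((Q XOR P) OR (Q OR (Q XOR P)))) XOR Q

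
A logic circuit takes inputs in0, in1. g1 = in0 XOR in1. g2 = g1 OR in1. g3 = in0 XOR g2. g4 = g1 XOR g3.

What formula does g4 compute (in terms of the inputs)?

g1 = in0 XOR in1
g2 = g1 OR in1 = (in0 XOR in1) OR in1
g3 = in0 XOR g2 = in0 XOR ((in0 XOR in1) OR in1)
g4 = g1 XOR g3 = (in0 XOR in1) XOR (in0 XOR ((in0 XOR in1) OR in1))

(in0 XOR in1) XOR (in0 XOR ((in0 XOR in1) OR in1))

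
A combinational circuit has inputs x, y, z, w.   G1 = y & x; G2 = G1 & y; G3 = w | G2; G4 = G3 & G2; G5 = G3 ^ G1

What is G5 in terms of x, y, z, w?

(w | ((y & x) & y)) ^ (y & x)

G1 = y & x
G2 = G1 & y = (y & x) & y
G3 = w | G2 = w | ((y & x) & y)
G5 = G3 ^ G1 = (w | ((y & x) & y)) ^ (y & x)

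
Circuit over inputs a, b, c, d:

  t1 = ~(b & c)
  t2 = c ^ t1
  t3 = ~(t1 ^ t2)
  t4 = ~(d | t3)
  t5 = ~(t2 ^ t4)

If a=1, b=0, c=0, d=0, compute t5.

0

t1 = ~(0 & 0) = 1
t2 = 0 ^ 1 = 1
t3 = ~(1 ^ 1) = 1
t4 = ~(0 | 1) = 0
t5 = ~(1 ^ 0) = 0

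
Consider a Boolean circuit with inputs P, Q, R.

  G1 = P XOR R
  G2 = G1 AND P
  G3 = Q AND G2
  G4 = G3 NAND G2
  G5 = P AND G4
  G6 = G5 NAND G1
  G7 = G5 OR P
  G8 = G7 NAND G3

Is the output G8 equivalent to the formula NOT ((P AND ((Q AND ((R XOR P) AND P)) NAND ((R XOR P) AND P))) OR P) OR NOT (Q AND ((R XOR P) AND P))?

G1 = P XOR R
G2 = G1 AND P = (P XOR R) AND P
G3 = Q AND G2 = Q AND ((P XOR R) AND P)
G4 = G3 NAND G2 = (Q AND ((P XOR R) AND P)) NAND ((P XOR R) AND P)
G5 = P AND G4 = P AND ((Q AND ((P XOR R) AND P)) NAND ((P XOR R) AND P))
G7 = G5 OR P = (P AND ((Q AND ((P XOR R) AND P)) NAND ((P XOR R) AND P))) OR P
G8 = G7 NAND G3 = ((P AND ((Q AND ((P XOR R) AND P)) NAND ((P XOR R) AND P))) OR P) NAND (Q AND ((P XOR R) AND P))
At P=1, Q=1, R=0: circuit gives 0, formula gives 0.
At P=0, Q=0, R=0: circuit gives 1, formula gives 1.
Agrees on all 8 inputs.

Yes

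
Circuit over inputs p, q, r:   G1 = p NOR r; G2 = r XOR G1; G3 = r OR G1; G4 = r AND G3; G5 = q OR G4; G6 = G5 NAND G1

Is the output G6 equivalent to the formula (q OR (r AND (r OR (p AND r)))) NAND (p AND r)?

No

G1 = p NOR r
G3 = r OR G1 = r OR (p NOR r)
G4 = r AND G3 = r AND (r OR (p NOR r))
G5 = q OR G4 = q OR (r AND (r OR (p NOR r)))
G6 = G5 NAND G1 = (q OR (r AND (r OR (p NOR r)))) NAND (p NOR r)
At p=0, q=1, r=0: circuit gives 0, formula gives 1.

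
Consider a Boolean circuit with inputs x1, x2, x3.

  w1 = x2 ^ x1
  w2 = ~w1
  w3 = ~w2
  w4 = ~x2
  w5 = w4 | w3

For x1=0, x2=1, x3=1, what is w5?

1

w1 = 1 ^ 0 = 1
w2 = ~1 = 0
w3 = ~0 = 1
w4 = ~1 = 0
w5 = 0 | 1 = 1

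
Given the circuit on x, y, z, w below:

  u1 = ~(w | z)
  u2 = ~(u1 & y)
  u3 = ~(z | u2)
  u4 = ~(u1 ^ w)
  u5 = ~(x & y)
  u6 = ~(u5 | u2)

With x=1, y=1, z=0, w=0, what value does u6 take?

1

u1 = ~(0 | 0) = 1
u2 = ~(1 & 1) = 0
u5 = ~(1 & 1) = 0
u6 = ~(0 | 0) = 1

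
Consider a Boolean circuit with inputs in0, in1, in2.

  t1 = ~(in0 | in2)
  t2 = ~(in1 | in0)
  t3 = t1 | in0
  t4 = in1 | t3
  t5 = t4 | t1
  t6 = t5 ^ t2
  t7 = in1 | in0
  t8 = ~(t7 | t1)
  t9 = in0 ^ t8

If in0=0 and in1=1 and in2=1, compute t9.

t1 = ~(0 | 1) = 0
t7 = 1 | 0 = 1
t8 = ~(1 | 0) = 0
t9 = 0 ^ 0 = 0

0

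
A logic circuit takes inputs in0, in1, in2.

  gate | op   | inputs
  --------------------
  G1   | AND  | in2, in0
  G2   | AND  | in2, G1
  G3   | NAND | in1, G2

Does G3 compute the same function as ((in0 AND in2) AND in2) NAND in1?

Yes

G1 = in2 AND in0
G2 = in2 AND G1 = in2 AND (in2 AND in0)
G3 = in1 NAND G2 = in1 NAND (in2 AND (in2 AND in0))
At in0=1, in1=1, in2=1: circuit gives 0, formula gives 0.
At in0=0, in1=0, in2=0: circuit gives 1, formula gives 1.
Agrees on all 8 inputs.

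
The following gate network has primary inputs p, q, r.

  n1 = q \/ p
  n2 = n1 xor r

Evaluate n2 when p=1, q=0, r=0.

n1 = 0 \/ 1 = 1
n2 = 1 xor 0 = 1

1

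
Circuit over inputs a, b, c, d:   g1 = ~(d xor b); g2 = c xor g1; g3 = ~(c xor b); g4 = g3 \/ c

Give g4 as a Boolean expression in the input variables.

(~(c xor b)) \/ c

g3 = ~(c xor b)
g4 = g3 \/ c = (~(c xor b)) \/ c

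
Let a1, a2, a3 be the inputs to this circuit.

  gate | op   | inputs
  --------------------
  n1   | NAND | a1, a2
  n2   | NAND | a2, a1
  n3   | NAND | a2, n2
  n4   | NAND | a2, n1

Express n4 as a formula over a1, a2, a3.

a2 NAND (a1 NAND a2)

n1 = a1 NAND a2
n4 = a2 NAND n1 = a2 NAND (a1 NAND a2)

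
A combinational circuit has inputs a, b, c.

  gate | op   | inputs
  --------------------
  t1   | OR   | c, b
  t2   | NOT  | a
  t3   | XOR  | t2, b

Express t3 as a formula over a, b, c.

NOT a XOR b

t2 = NOT a
t3 = t2 XOR b = NOT a XOR b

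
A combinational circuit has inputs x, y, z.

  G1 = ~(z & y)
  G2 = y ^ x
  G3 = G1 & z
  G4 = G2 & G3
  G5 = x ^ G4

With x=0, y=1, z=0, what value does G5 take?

G1 = ~(0 & 1) = 1
G2 = 1 ^ 0 = 1
G3 = 1 & 0 = 0
G4 = 1 & 0 = 0
G5 = 0 ^ 0 = 0

0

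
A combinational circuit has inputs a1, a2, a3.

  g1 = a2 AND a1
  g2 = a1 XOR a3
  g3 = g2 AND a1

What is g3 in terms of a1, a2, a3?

(a1 XOR a3) AND a1

g2 = a1 XOR a3
g3 = g2 AND a1 = (a1 XOR a3) AND a1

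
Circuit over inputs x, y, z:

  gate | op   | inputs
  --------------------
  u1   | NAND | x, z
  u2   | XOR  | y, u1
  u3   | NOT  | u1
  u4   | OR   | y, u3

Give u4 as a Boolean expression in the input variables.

y OR NOT (x NAND z)

u1 = x NAND z
u3 = NOT u1 = NOT (x NAND z)
u4 = y OR u3 = y OR NOT (x NAND z)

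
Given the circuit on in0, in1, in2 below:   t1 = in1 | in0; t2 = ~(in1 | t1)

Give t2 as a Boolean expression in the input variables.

t1 = in1 | in0
t2 = ~(in1 | t1) = ~(in1 | (in1 | in0))

~(in1 | (in1 | in0))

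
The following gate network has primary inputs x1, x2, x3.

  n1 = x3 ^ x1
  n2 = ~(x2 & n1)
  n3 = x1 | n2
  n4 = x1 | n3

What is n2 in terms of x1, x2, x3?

~(x2 & (x3 ^ x1))

n1 = x3 ^ x1
n2 = ~(x2 & n1) = ~(x2 & (x3 ^ x1))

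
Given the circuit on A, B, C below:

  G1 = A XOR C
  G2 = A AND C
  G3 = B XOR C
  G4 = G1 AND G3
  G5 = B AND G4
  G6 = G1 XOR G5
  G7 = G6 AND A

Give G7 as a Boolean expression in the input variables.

((A XOR C) XOR (B AND ((A XOR C) AND (B XOR C)))) AND A

G1 = A XOR C
G3 = B XOR C
G4 = G1 AND G3 = (A XOR C) AND (B XOR C)
G5 = B AND G4 = B AND ((A XOR C) AND (B XOR C))
G6 = G1 XOR G5 = (A XOR C) XOR (B AND ((A XOR C) AND (B XOR C)))
G7 = G6 AND A = ((A XOR C) XOR (B AND ((A XOR C) AND (B XOR C)))) AND A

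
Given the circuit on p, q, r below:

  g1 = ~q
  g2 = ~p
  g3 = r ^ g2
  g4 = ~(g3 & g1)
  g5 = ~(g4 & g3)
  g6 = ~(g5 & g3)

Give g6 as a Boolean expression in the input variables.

g1 = ~q
g2 = ~p
g3 = r ^ g2 = r ^ ~p
g4 = ~(g3 & g1) = ~((r ^ ~p) & ~q)
g5 = ~(g4 & g3) = ~((~((r ^ ~p) & ~q)) & (r ^ ~p))
g6 = ~(g5 & g3) = ~((~((~((r ^ ~p) & ~q)) & (r ^ ~p))) & (r ^ ~p))

~((~((~((r ^ ~p) & ~q)) & (r ^ ~p))) & (r ^ ~p))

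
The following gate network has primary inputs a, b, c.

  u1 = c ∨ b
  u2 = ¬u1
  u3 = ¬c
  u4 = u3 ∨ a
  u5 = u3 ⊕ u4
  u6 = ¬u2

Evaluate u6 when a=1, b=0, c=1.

u1 = 1 ∨ 0 = 1
u2 = ¬1 = 0
u6 = ¬0 = 1

1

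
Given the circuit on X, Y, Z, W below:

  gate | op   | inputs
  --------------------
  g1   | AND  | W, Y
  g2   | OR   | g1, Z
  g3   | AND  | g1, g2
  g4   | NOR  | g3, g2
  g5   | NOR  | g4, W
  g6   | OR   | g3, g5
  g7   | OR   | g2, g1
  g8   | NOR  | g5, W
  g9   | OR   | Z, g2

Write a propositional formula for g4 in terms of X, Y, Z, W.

((W AND Y) AND ((W AND Y) OR Z)) NOR ((W AND Y) OR Z)

g1 = W AND Y
g2 = g1 OR Z = (W AND Y) OR Z
g3 = g1 AND g2 = (W AND Y) AND ((W AND Y) OR Z)
g4 = g3 NOR g2 = ((W AND Y) AND ((W AND Y) OR Z)) NOR ((W AND Y) OR Z)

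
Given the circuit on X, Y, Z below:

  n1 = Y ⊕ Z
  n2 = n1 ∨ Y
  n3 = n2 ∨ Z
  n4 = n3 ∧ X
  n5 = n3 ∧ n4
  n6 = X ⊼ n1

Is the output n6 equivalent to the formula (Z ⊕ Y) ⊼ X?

n1 = Y ⊕ Z
n6 = X ⊼ n1 = X ⊼ (Y ⊕ Z)
At X=1, Y=0, Z=1: circuit gives 0, formula gives 0.
At X=0, Y=0, Z=0: circuit gives 1, formula gives 1.
Agrees on all 8 inputs.

Yes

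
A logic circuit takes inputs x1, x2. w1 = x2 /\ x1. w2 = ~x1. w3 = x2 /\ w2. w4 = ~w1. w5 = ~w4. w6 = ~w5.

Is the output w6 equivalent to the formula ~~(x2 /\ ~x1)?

No

w1 = x2 /\ x1
w4 = ~w1 = ~(x2 /\ x1)
w5 = ~w4 = ~~(x2 /\ x1)
w6 = ~w5 = ~~~(x2 /\ x1)
At x1=0, x2=0: circuit gives 1, formula gives 0.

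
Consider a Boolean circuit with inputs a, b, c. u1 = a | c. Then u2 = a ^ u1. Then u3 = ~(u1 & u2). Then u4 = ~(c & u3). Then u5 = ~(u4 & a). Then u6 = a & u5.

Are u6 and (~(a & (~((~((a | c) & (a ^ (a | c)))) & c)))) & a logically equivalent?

Yes

u1 = a | c
u2 = a ^ u1 = a ^ (a | c)
u3 = ~(u1 & u2) = ~((a | c) & (a ^ (a | c)))
u4 = ~(c & u3) = ~(c & (~((a | c) & (a ^ (a | c)))))
u5 = ~(u4 & a) = ~((~(c & (~((a | c) & (a ^ (a | c)))))) & a)
u6 = a & u5 = a & (~((~(c & (~((a | c) & (a ^ (a | c)))))) & a))
At a=0, b=0, c=0: circuit gives 0, formula gives 0.
At a=1, b=0, c=1: circuit gives 1, formula gives 1.
Agrees on all 8 inputs.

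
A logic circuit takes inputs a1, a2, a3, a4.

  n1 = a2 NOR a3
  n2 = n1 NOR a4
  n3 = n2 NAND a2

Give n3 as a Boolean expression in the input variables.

((a2 NOR a3) NOR a4) NAND a2

n1 = a2 NOR a3
n2 = n1 NOR a4 = (a2 NOR a3) NOR a4
n3 = n2 NAND a2 = ((a2 NOR a3) NOR a4) NAND a2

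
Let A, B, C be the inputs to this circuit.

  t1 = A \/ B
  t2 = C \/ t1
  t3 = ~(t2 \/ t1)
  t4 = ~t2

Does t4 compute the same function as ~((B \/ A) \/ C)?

Yes

t1 = A \/ B
t2 = C \/ t1 = C \/ (A \/ B)
t4 = ~t2 = ~(C \/ (A \/ B))
At A=0, B=0, C=1: circuit gives 0, formula gives 0.
At A=0, B=0, C=0: circuit gives 1, formula gives 1.
Agrees on all 8 inputs.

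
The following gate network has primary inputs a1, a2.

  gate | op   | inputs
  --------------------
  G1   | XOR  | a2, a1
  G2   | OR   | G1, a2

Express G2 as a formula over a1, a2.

(a2 XOR a1) OR a2

G1 = a2 XOR a1
G2 = G1 OR a2 = (a2 XOR a1) OR a2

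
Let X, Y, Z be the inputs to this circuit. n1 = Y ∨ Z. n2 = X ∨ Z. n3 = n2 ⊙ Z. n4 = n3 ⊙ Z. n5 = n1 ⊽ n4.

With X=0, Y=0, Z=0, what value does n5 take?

1

n1 = 0 ∨ 0 = 0
n2 = 0 ∨ 0 = 0
n3 = 0 ⊙ 0 = 1
n4 = 1 ⊙ 0 = 0
n5 = 0 ⊽ 0 = 1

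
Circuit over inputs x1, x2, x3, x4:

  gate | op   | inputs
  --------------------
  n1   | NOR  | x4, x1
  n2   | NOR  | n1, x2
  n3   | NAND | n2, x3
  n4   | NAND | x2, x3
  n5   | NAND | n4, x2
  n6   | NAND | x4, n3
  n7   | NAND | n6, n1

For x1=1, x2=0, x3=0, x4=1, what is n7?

n1 = 1 NOR 1 = 0
n2 = 0 NOR 0 = 1
n3 = 1 NAND 0 = 1
n6 = 1 NAND 1 = 0
n7 = 0 NAND 0 = 1

1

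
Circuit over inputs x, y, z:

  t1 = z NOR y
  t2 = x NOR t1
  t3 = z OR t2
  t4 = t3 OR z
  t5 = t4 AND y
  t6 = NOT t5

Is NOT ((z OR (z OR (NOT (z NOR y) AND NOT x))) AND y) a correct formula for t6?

t1 = z NOR y
t2 = x NOR t1 = x NOR (z NOR y)
t3 = z OR t2 = z OR (x NOR (z NOR y))
t4 = t3 OR z = (z OR (x NOR (z NOR y))) OR z
t5 = t4 AND y = ((z OR (x NOR (z NOR y))) OR z) AND y
t6 = NOT t5 = NOT (((z OR (x NOR (z NOR y))) OR z) AND y)
At x=0, y=1, z=0: circuit gives 0, formula gives 0.
At x=0, y=0, z=0: circuit gives 1, formula gives 1.
Agrees on all 8 inputs.

Yes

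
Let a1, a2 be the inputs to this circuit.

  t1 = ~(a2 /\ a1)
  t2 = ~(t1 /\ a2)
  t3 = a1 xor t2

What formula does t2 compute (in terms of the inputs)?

t1 = ~(a2 /\ a1)
t2 = ~(t1 /\ a2) = ~((~(a2 /\ a1)) /\ a2)

~((~(a2 /\ a1)) /\ a2)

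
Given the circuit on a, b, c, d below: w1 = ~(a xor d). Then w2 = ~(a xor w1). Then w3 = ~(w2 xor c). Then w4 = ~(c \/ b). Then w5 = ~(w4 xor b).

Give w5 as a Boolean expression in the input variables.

~((~(c \/ b)) xor b)

w4 = ~(c \/ b)
w5 = ~(w4 xor b) = ~((~(c \/ b)) xor b)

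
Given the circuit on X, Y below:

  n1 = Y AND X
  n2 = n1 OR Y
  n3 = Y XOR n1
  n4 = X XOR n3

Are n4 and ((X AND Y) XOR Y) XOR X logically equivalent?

n1 = Y AND X
n3 = Y XOR n1 = Y XOR (Y AND X)
n4 = X XOR n3 = X XOR (Y XOR (Y AND X))
At X=0, Y=0: circuit gives 0, formula gives 0.
At X=0, Y=1: circuit gives 1, formula gives 1.
Agrees on all 4 inputs.

Yes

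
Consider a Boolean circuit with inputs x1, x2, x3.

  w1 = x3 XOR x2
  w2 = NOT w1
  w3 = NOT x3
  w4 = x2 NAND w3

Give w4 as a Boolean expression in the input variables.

w3 = NOT x3
w4 = x2 NAND w3 = x2 NAND NOT x3

x2 NAND NOT x3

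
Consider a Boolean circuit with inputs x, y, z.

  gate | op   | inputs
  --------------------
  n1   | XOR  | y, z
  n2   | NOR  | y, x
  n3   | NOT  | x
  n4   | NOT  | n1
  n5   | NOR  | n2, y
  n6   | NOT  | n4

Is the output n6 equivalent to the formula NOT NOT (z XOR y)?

n1 = y XOR z
n4 = NOT n1 = NOT (y XOR z)
n6 = NOT n4 = NOT NOT (y XOR z)
At x=0, y=0, z=0: circuit gives 0, formula gives 0.
At x=0, y=0, z=1: circuit gives 1, formula gives 1.
Agrees on all 8 inputs.

Yes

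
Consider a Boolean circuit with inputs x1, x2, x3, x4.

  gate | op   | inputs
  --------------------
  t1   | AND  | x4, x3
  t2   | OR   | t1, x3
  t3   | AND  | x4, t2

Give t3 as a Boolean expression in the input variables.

x4 AND ((x4 AND x3) OR x3)

t1 = x4 AND x3
t2 = t1 OR x3 = (x4 AND x3) OR x3
t3 = x4 AND t2 = x4 AND ((x4 AND x3) OR x3)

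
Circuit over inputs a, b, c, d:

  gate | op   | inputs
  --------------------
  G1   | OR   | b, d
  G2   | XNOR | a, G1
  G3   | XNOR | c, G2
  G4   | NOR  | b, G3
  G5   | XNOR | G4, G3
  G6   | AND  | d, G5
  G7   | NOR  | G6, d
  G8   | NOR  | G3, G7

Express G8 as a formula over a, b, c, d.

G1 = b OR d
G2 = a XNOR G1 = a XNOR (b OR d)
G3 = c XNOR G2 = c XNOR (a XNOR (b OR d))
G4 = b NOR G3 = b NOR (c XNOR (a XNOR (b OR d)))
G5 = G4 XNOR G3 = (b NOR (c XNOR (a XNOR (b OR d)))) XNOR (c XNOR (a XNOR (b OR d)))
G6 = d AND G5 = d AND ((b NOR (c XNOR (a XNOR (b OR d)))) XNOR (c XNOR (a XNOR (b OR d))))
G7 = G6 NOR d = (d AND ((b NOR (c XNOR (a XNOR (b OR d)))) XNOR (c XNOR (a XNOR (b OR d))))) NOR d
G8 = G3 NOR G7 = (c XNOR (a XNOR (b OR d))) NOR ((d AND ((b NOR (c XNOR (a XNOR (b OR d)))) XNOR (c XNOR (a XNOR (b OR d))))) NOR d)

(c XNOR (a XNOR (b OR d))) NOR ((d AND ((b NOR (c XNOR (a XNOR (b OR d)))) XNOR (c XNOR (a XNOR (b OR d))))) NOR d)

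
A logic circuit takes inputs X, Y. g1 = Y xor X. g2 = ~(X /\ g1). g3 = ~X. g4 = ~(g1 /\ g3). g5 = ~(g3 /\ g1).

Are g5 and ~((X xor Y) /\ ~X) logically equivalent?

g1 = Y xor X
g3 = ~X
g5 = ~(g3 /\ g1) = ~(~X /\ (Y xor X))
At X=0, Y=1: circuit gives 0, formula gives 0.
At X=0, Y=0: circuit gives 1, formula gives 1.
Agrees on all 4 inputs.

Yes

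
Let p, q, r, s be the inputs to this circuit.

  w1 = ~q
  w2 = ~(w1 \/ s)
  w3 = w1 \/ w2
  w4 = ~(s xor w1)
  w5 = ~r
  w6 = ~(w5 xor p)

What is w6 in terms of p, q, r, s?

w5 = ~r
w6 = ~(w5 xor p) = ~(~r xor p)

~(~r xor p)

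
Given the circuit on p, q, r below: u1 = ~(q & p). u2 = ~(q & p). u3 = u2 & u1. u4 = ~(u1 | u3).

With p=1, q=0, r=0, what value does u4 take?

0

u1 = ~(0 & 1) = 1
u2 = ~(0 & 1) = 1
u3 = 1 & 1 = 1
u4 = ~(1 | 1) = 0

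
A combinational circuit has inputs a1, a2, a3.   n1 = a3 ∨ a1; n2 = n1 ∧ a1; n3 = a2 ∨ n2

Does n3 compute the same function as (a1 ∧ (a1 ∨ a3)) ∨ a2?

n1 = a3 ∨ a1
n2 = n1 ∧ a1 = (a3 ∨ a1) ∧ a1
n3 = a2 ∨ n2 = a2 ∨ ((a3 ∨ a1) ∧ a1)
At a1=0, a2=0, a3=0: circuit gives 0, formula gives 0.
At a1=0, a2=1, a3=0: circuit gives 1, formula gives 1.
Agrees on all 8 inputs.

Yes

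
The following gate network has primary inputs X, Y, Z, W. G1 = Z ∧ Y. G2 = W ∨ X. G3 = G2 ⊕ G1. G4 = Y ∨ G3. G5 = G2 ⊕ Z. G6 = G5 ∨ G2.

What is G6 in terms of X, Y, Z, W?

((W ∨ X) ⊕ Z) ∨ (W ∨ X)

G2 = W ∨ X
G5 = G2 ⊕ Z = (W ∨ X) ⊕ Z
G6 = G5 ∨ G2 = ((W ∨ X) ⊕ Z) ∨ (W ∨ X)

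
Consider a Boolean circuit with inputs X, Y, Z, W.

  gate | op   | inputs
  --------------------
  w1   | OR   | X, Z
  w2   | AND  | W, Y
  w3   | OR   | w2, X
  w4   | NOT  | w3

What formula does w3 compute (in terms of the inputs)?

w2 = W AND Y
w3 = w2 OR X = (W AND Y) OR X

(W AND Y) OR X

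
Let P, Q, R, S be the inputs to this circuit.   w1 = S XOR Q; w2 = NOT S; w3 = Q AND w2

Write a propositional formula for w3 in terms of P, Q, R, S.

w2 = NOT S
w3 = Q AND w2 = Q AND NOT S

Q AND NOT S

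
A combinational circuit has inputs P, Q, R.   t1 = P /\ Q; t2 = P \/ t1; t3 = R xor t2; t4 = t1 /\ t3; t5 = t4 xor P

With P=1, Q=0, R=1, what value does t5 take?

1

t1 = 1 /\ 0 = 0
t2 = 1 \/ 0 = 1
t3 = 1 xor 1 = 0
t4 = 0 /\ 0 = 0
t5 = 0 xor 1 = 1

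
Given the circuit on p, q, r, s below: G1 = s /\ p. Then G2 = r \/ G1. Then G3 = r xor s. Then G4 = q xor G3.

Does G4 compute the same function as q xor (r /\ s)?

No

G3 = r xor s
G4 = q xor G3 = q xor (r xor s)
At p=0, q=0, r=0, s=1: circuit gives 1, formula gives 0.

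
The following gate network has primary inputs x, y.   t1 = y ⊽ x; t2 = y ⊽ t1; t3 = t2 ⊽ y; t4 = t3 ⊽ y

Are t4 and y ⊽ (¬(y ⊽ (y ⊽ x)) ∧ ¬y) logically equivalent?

Yes

t1 = y ⊽ x
t2 = y ⊽ t1 = y ⊽ (y ⊽ x)
t3 = t2 ⊽ y = (y ⊽ (y ⊽ x)) ⊽ y
t4 = t3 ⊽ y = ((y ⊽ (y ⊽ x)) ⊽ y) ⊽ y
At x=0, y=0: circuit gives 0, formula gives 0.
At x=1, y=0: circuit gives 1, formula gives 1.
Agrees on all 4 inputs.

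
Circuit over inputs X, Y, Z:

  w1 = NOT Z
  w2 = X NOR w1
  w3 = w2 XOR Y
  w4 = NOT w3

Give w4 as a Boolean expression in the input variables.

NOT ((X NOR NOT Z) XOR Y)

w1 = NOT Z
w2 = X NOR w1 = X NOR NOT Z
w3 = w2 XOR Y = (X NOR NOT Z) XOR Y
w4 = NOT w3 = NOT ((X NOR NOT Z) XOR Y)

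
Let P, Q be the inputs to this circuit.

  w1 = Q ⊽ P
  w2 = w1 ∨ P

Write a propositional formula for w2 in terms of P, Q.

w1 = Q ⊽ P
w2 = w1 ∨ P = (Q ⊽ P) ∨ P

(Q ⊽ P) ∨ P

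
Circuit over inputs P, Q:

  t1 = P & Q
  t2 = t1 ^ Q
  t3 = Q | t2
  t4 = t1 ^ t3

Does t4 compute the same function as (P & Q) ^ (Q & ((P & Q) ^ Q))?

t1 = P & Q
t2 = t1 ^ Q = (P & Q) ^ Q
t3 = Q | t2 = Q | ((P & Q) ^ Q)
t4 = t1 ^ t3 = (P & Q) ^ (Q | ((P & Q) ^ Q))
At P=1, Q=1: circuit gives 0, formula gives 1.

No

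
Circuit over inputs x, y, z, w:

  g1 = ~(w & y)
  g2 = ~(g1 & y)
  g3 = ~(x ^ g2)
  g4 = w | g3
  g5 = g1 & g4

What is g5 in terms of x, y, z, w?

g1 = ~(w & y)
g2 = ~(g1 & y) = ~((~(w & y)) & y)
g3 = ~(x ^ g2) = ~(x ^ (~((~(w & y)) & y)))
g4 = w | g3 = w | (~(x ^ (~((~(w & y)) & y))))
g5 = g1 & g4 = (~(w & y)) & (w | (~(x ^ (~((~(w & y)) & y)))))

(~(w & y)) & (w | (~(x ^ (~((~(w & y)) & y)))))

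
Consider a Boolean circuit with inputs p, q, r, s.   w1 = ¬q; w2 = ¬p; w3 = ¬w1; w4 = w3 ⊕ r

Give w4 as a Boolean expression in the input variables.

w1 = ¬q
w3 = ¬w1 = ¬¬q
w4 = w3 ⊕ r = ¬¬q ⊕ r

¬¬q ⊕ r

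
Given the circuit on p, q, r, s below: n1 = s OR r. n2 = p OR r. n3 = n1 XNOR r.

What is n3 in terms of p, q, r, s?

(s OR r) XNOR r

n1 = s OR r
n3 = n1 XNOR r = (s OR r) XNOR r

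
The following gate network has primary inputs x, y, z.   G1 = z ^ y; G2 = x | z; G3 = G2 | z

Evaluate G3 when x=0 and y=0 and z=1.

G2 = 0 | 1 = 1
G3 = 1 | 1 = 1

1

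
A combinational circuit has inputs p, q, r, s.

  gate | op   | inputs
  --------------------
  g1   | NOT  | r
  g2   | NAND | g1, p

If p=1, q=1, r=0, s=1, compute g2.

0

g1 = NOT 0 = 1
g2 = 1 NAND 1 = 0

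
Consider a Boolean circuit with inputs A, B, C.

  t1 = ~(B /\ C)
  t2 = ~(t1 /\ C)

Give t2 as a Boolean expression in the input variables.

t1 = ~(B /\ C)
t2 = ~(t1 /\ C) = ~((~(B /\ C)) /\ C)

~((~(B /\ C)) /\ C)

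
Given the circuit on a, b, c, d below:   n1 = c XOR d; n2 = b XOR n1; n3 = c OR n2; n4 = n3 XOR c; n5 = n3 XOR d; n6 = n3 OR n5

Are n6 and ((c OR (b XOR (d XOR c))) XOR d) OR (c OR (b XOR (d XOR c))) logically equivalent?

Yes

n1 = c XOR d
n2 = b XOR n1 = b XOR (c XOR d)
n3 = c OR n2 = c OR (b XOR (c XOR d))
n5 = n3 XOR d = (c OR (b XOR (c XOR d))) XOR d
n6 = n3 OR n5 = (c OR (b XOR (c XOR d))) OR ((c OR (b XOR (c XOR d))) XOR d)
At a=0, b=0, c=0, d=0: circuit gives 0, formula gives 0.
At a=0, b=0, c=0, d=1: circuit gives 1, formula gives 1.
Agrees on all 16 inputs.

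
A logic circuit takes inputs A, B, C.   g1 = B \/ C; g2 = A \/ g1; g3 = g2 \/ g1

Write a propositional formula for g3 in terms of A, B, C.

(A \/ (B \/ C)) \/ (B \/ C)

g1 = B \/ C
g2 = A \/ g1 = A \/ (B \/ C)
g3 = g2 \/ g1 = (A \/ (B \/ C)) \/ (B \/ C)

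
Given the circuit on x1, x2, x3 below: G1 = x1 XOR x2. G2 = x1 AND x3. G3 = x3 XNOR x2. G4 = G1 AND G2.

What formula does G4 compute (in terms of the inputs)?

G1 = x1 XOR x2
G2 = x1 AND x3
G4 = G1 AND G2 = (x1 XOR x2) AND (x1 AND x3)

(x1 XOR x2) AND (x1 AND x3)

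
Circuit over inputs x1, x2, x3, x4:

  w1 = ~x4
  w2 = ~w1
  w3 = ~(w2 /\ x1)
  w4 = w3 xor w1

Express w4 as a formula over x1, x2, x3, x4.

w1 = ~x4
w2 = ~w1 = ~~x4
w3 = ~(w2 /\ x1) = ~(~~x4 /\ x1)
w4 = w3 xor w1 = (~(~~x4 /\ x1)) xor ~x4

(~(~~x4 /\ x1)) xor ~x4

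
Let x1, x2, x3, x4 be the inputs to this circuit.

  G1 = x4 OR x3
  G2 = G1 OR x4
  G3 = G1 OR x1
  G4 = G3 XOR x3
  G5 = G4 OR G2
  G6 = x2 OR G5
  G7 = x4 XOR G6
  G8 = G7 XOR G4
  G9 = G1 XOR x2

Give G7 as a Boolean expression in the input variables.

G1 = x4 OR x3
G2 = G1 OR x4 = (x4 OR x3) OR x4
G3 = G1 OR x1 = (x4 OR x3) OR x1
G4 = G3 XOR x3 = ((x4 OR x3) OR x1) XOR x3
G5 = G4 OR G2 = (((x4 OR x3) OR x1) XOR x3) OR ((x4 OR x3) OR x4)
G6 = x2 OR G5 = x2 OR ((((x4 OR x3) OR x1) XOR x3) OR ((x4 OR x3) OR x4))
G7 = x4 XOR G6 = x4 XOR (x2 OR ((((x4 OR x3) OR x1) XOR x3) OR ((x4 OR x3) OR x4)))

x4 XOR (x2 OR ((((x4 OR x3) OR x1) XOR x3) OR ((x4 OR x3) OR x4)))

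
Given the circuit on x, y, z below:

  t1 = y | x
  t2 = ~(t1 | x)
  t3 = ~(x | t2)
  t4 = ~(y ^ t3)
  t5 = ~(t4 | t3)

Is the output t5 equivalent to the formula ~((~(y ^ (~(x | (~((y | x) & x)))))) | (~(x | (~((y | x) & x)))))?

No

t1 = y | x
t2 = ~(t1 | x) = ~((y | x) | x)
t3 = ~(x | t2) = ~(x | (~((y | x) | x)))
t4 = ~(y ^ t3) = ~(y ^ (~(x | (~((y | x) | x)))))
t5 = ~(t4 | t3) = ~((~(y ^ (~(x | (~((y | x) | x)))))) | (~(x | (~((y | x) | x)))))
At x=0, y=1, z=0: circuit gives 0, formula gives 1.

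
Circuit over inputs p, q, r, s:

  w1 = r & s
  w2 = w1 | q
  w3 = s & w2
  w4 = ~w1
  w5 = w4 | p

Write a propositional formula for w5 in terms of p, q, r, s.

~(r & s) | p

w1 = r & s
w4 = ~w1 = ~(r & s)
w5 = w4 | p = ~(r & s) | p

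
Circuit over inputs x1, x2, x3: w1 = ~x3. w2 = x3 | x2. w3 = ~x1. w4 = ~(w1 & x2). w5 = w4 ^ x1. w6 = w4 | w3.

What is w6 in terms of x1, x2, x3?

(~(~x3 & x2)) | ~x1

w1 = ~x3
w3 = ~x1
w4 = ~(w1 & x2) = ~(~x3 & x2)
w6 = w4 | w3 = (~(~x3 & x2)) | ~x1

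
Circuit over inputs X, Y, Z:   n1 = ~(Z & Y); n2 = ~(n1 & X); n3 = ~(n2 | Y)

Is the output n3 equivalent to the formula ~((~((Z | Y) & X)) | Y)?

n1 = ~(Z & Y)
n2 = ~(n1 & X) = ~((~(Z & Y)) & X)
n3 = ~(n2 | Y) = ~((~((~(Z & Y)) & X)) | Y)
At X=1, Y=0, Z=0: circuit gives 1, formula gives 0.

No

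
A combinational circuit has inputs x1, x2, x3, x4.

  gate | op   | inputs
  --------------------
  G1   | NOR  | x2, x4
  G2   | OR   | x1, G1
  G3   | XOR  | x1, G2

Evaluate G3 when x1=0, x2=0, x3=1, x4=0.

1

G1 = 0 NOR 0 = 1
G2 = 0 OR 1 = 1
G3 = 0 XOR 1 = 1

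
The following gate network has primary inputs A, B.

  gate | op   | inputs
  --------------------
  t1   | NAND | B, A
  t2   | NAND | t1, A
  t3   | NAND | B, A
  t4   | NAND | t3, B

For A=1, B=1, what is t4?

t3 = 1 NAND 1 = 0
t4 = 0 NAND 1 = 1

1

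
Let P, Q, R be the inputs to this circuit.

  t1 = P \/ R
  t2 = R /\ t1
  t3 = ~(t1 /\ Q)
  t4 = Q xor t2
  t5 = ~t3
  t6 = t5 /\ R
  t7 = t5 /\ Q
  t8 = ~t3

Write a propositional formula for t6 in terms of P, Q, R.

~(~((P \/ R) /\ Q)) /\ R

t1 = P \/ R
t3 = ~(t1 /\ Q) = ~((P \/ R) /\ Q)
t5 = ~t3 = ~(~((P \/ R) /\ Q))
t6 = t5 /\ R = ~(~((P \/ R) /\ Q)) /\ R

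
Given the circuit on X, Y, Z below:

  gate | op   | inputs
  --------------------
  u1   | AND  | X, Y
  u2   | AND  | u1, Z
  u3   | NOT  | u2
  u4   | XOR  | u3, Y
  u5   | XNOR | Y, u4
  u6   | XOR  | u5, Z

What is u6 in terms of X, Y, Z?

(Y XNOR (NOT ((X AND Y) AND Z) XOR Y)) XOR Z

u1 = X AND Y
u2 = u1 AND Z = (X AND Y) AND Z
u3 = NOT u2 = NOT ((X AND Y) AND Z)
u4 = u3 XOR Y = NOT ((X AND Y) AND Z) XOR Y
u5 = Y XNOR u4 = Y XNOR (NOT ((X AND Y) AND Z) XOR Y)
u6 = u5 XOR Z = (Y XNOR (NOT ((X AND Y) AND Z) XOR Y)) XOR Z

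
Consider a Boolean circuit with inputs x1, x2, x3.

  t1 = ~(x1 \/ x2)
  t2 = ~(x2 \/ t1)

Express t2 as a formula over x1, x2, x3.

t1 = ~(x1 \/ x2)
t2 = ~(x2 \/ t1) = ~(x2 \/ (~(x1 \/ x2)))

~(x2 \/ (~(x1 \/ x2)))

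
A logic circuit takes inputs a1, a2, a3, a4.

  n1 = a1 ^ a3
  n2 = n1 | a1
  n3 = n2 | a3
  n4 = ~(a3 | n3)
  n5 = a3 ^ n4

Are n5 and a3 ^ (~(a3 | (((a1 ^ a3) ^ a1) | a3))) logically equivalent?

No

n1 = a1 ^ a3
n2 = n1 | a1 = (a1 ^ a3) | a1
n3 = n2 | a3 = ((a1 ^ a3) | a1) | a3
n4 = ~(a3 | n3) = ~(a3 | (((a1 ^ a3) | a1) | a3))
n5 = a3 ^ n4 = a3 ^ (~(a3 | (((a1 ^ a3) | a1) | a3)))
At a1=1, a2=0, a3=0, a4=0: circuit gives 0, formula gives 1.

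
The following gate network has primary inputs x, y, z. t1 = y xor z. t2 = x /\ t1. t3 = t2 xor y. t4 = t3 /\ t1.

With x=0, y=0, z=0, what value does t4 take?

0

t1 = 0 xor 0 = 0
t2 = 0 /\ 0 = 0
t3 = 0 xor 0 = 0
t4 = 0 /\ 0 = 0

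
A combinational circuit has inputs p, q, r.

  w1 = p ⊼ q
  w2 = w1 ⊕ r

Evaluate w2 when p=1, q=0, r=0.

w1 = 1 ⊼ 0 = 1
w2 = 1 ⊕ 0 = 1

1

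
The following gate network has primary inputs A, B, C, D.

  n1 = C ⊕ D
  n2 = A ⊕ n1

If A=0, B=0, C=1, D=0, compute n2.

n1 = 1 ⊕ 0 = 1
n2 = 0 ⊕ 1 = 1

1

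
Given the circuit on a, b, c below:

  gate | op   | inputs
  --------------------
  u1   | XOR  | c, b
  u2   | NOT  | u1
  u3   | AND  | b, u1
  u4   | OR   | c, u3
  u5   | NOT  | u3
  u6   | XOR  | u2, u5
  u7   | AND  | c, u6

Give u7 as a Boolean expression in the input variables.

c AND (NOT (c XOR b) XOR NOT (b AND (c XOR b)))

u1 = c XOR b
u2 = NOT u1 = NOT (c XOR b)
u3 = b AND u1 = b AND (c XOR b)
u5 = NOT u3 = NOT (b AND (c XOR b))
u6 = u2 XOR u5 = NOT (c XOR b) XOR NOT (b AND (c XOR b))
u7 = c AND u6 = c AND (NOT (c XOR b) XOR NOT (b AND (c XOR b)))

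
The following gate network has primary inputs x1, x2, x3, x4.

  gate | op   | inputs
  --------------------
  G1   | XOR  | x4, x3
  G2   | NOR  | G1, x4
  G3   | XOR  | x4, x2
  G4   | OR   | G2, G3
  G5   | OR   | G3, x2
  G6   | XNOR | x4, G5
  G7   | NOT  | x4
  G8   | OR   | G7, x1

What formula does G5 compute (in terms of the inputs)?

G3 = x4 XOR x2
G5 = G3 OR x2 = (x4 XOR x2) OR x2

(x4 XOR x2) OR x2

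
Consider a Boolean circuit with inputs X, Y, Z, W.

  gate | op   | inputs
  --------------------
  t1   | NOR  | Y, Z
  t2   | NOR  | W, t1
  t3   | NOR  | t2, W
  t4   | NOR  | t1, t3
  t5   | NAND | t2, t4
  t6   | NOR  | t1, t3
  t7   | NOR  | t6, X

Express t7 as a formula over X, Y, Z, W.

((Y NOR Z) NOR ((W NOR (Y NOR Z)) NOR W)) NOR X

t1 = Y NOR Z
t2 = W NOR t1 = W NOR (Y NOR Z)
t3 = t2 NOR W = (W NOR (Y NOR Z)) NOR W
t6 = t1 NOR t3 = (Y NOR Z) NOR ((W NOR (Y NOR Z)) NOR W)
t7 = t6 NOR X = ((Y NOR Z) NOR ((W NOR (Y NOR Z)) NOR W)) NOR X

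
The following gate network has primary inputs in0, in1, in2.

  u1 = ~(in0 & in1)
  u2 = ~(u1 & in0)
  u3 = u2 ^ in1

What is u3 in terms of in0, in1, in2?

u1 = ~(in0 & in1)
u2 = ~(u1 & in0) = ~((~(in0 & in1)) & in0)
u3 = u2 ^ in1 = (~((~(in0 & in1)) & in0)) ^ in1

(~((~(in0 & in1)) & in0)) ^ in1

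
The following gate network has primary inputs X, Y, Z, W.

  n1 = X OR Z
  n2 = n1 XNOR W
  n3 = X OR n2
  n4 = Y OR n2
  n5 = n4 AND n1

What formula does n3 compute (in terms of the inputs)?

X OR ((X OR Z) XNOR W)

n1 = X OR Z
n2 = n1 XNOR W = (X OR Z) XNOR W
n3 = X OR n2 = X OR ((X OR Z) XNOR W)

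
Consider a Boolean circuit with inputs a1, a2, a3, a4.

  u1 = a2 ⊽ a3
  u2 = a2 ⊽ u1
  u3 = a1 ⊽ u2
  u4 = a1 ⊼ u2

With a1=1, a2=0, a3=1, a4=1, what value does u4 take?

u1 = 0 ⊽ 1 = 0
u2 = 0 ⊽ 0 = 1
u4 = 1 ⊼ 1 = 0

0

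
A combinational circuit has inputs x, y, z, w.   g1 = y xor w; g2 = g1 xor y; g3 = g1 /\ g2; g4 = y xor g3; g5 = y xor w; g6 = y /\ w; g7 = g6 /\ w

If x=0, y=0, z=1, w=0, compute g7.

g6 = 0 /\ 0 = 0
g7 = 0 /\ 0 = 0

0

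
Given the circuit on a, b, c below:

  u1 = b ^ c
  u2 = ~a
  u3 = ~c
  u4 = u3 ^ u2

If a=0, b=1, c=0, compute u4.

0

u2 = ~0 = 1
u3 = ~0 = 1
u4 = 1 ^ 1 = 0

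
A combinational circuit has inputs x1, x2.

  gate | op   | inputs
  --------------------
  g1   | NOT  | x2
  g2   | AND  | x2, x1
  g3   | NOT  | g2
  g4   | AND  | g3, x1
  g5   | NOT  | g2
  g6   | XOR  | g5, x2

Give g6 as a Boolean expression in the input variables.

g2 = x2 AND x1
g5 = NOT g2 = NOT (x2 AND x1)
g6 = g5 XOR x2 = NOT (x2 AND x1) XOR x2

NOT (x2 AND x1) XOR x2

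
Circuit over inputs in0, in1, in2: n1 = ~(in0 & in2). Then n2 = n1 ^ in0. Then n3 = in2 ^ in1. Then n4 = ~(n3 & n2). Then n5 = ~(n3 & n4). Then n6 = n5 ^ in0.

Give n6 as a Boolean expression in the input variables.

(~((in2 ^ in1) & (~((in2 ^ in1) & ((~(in0 & in2)) ^ in0))))) ^ in0

n1 = ~(in0 & in2)
n2 = n1 ^ in0 = (~(in0 & in2)) ^ in0
n3 = in2 ^ in1
n4 = ~(n3 & n2) = ~((in2 ^ in1) & ((~(in0 & in2)) ^ in0))
n5 = ~(n3 & n4) = ~((in2 ^ in1) & (~((in2 ^ in1) & ((~(in0 & in2)) ^ in0))))
n6 = n5 ^ in0 = (~((in2 ^ in1) & (~((in2 ^ in1) & ((~(in0 & in2)) ^ in0))))) ^ in0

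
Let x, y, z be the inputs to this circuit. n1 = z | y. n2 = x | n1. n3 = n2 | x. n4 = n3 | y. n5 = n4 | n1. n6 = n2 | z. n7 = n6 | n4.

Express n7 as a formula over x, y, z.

n1 = z | y
n2 = x | n1 = x | (z | y)
n3 = n2 | x = (x | (z | y)) | x
n4 = n3 | y = ((x | (z | y)) | x) | y
n6 = n2 | z = (x | (z | y)) | z
n7 = n6 | n4 = ((x | (z | y)) | z) | (((x | (z | y)) | x) | y)

((x | (z | y)) | z) | (((x | (z | y)) | x) | y)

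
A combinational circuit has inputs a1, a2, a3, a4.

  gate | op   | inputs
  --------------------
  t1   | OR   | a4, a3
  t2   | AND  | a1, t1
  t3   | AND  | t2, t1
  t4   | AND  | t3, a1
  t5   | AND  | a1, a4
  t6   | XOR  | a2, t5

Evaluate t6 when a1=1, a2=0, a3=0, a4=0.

t5 = 1 AND 0 = 0
t6 = 0 XOR 0 = 0

0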